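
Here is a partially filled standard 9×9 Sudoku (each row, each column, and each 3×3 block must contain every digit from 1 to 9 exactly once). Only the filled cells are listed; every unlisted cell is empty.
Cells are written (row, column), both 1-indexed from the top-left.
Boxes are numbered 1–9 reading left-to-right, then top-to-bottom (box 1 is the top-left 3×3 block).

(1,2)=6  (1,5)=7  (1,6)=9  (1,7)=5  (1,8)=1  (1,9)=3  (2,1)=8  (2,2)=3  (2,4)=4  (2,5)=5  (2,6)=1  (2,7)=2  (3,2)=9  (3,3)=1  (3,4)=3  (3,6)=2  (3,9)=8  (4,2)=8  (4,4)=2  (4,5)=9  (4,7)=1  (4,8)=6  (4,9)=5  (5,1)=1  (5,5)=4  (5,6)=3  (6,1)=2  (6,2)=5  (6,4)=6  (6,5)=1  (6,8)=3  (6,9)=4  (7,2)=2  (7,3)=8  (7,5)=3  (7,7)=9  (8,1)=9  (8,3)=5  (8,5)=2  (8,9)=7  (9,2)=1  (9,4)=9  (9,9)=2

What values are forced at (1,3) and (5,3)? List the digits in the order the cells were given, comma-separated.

For (1,3):
  Consider where 2 can go in box 1.
  (1,1) is out (column 1 already has a 2).
  (2,3) is out (row 2 already has a 2).
  (3,1) is out (row 3 already has a 2).
  So the only cell in box 1 that can hold 2 is (1,3).
  So (1,3) = 2.
For (5,3):
  Consider where 6 can go in row 5.
  (5,2) is out (column 2 already has a 6).
  (5,4) is out (column 4 already has a 6).
  (5,7) is out (box 6 already has a 6).
  (5,8) is out (column 8 already has a 6).
  (5,9) is out (box 6 already has a 6).
  So the only cell in row 5 that can hold 6 is (5,3).
  So (5,3) = 6.

2,6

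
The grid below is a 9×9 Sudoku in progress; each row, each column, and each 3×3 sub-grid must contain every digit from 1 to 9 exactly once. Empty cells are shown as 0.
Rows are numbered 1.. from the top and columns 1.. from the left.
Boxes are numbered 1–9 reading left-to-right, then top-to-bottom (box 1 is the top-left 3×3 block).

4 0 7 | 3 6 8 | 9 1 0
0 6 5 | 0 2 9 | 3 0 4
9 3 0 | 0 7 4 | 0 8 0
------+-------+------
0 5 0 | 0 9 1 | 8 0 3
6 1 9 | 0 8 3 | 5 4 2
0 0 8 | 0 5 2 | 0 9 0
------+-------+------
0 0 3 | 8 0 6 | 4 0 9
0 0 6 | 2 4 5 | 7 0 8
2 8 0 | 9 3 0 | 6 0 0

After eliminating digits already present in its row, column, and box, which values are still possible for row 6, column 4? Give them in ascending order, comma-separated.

4,6,7

Row 6 already contains {2, 5, 8, 9}.
Column 4 already contains {2, 3, 8, 9}.
Its 3×3 block (box 5) already contains {1, 2, 3, 5, 8, 9}.
Removing those from 1–9 leaves {4, 6, 7} as the candidates for row 6, column 4.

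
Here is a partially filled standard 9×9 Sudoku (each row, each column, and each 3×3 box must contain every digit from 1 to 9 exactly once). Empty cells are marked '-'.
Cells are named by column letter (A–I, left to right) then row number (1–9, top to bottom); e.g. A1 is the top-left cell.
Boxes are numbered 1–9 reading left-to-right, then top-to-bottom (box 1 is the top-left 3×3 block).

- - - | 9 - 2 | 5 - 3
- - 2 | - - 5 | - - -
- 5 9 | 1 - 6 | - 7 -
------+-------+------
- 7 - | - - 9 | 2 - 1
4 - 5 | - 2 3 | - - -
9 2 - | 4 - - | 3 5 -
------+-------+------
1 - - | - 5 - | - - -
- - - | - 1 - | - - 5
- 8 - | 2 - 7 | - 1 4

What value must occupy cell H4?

Cell H4 itself could take any of {4, 6, 8} by direct elimination.
Consider where 4 can go in box 6.
G5 is out (row 5 already has a 4).
H5 is out (row 5 already has a 4).
I5 is out (row 5 already has a 4).
I6 is out (row 6 already has a 4).
So the only cell in box 6 that can hold 4 is H4.
Therefore H4 = 4.

4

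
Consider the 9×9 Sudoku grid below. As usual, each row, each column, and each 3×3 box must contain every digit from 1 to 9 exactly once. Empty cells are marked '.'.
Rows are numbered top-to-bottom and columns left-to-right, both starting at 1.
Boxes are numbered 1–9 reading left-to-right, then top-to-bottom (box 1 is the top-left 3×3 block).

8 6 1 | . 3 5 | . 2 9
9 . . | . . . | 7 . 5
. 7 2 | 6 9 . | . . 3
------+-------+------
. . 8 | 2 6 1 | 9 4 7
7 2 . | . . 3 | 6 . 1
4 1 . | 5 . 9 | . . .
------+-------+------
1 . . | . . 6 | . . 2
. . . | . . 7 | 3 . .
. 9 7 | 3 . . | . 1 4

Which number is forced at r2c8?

Cell r2c8 itself could take any of {6, 8} by direct elimination.
Consider where 6 can go in row 2.
r2c2 is out (column 2 already has a 6).
r2c3 is out (box 1 already has a 6).
r2c4 is out (column 4 already has a 6).
r2c5 is out (column 5 already has a 6).
r2c6 is out (column 6 already has a 6).
So the only cell in row 2 that can hold 6 is r2c8.
Therefore r2c8 = 6.

6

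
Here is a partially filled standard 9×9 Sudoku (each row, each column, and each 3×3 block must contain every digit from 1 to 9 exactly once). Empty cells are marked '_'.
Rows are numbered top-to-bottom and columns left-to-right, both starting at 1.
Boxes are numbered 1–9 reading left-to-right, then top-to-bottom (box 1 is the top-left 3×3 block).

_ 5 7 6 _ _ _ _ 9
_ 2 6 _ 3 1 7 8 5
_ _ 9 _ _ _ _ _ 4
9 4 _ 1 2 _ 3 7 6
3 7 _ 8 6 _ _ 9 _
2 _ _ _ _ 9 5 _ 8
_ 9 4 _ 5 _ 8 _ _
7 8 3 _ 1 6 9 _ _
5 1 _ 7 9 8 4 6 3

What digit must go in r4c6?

5

Row 4 already contains {1, 2, 3, 4, 6, 7, 9}.
Column 6 already contains {1, 6, 8, 9}.
Its 3×3 block (box 5) already contains {1, 2, 6, 8, 9}.
The only value from 1–9 not eliminated is 5, so r4c6 = 5.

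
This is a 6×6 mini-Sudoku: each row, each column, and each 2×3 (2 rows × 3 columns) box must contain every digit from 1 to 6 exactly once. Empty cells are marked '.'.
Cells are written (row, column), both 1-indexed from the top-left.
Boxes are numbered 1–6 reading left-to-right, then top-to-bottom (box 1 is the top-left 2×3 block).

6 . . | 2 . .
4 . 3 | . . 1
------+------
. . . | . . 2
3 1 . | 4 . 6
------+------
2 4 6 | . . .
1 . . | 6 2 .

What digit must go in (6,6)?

Cell (6,6) itself could take any of {3, 4, 5} by direct elimination.
Consider where 4 can go in box 6.
(5,4) is out (row 5 already has a 4).
(5,5) is out (row 5 already has a 4).
(5,6) is out (row 5 already has a 4).
So the only cell in box 6 that can hold 4 is (6,6).
Therefore (6,6) = 4.

4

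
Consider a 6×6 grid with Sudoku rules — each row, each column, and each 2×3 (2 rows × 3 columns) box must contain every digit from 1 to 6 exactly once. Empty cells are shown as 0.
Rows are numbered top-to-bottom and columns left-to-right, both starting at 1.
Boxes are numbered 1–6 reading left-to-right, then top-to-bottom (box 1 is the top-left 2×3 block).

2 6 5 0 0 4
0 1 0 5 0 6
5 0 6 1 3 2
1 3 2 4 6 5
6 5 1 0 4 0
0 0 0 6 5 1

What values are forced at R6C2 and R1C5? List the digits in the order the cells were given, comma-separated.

2,1

For R6C2:
  Consider where 2 can go in box 5.
  R6C1 is out (column 1 already has a 2).
  R6C3 is out (column 3 already has a 2).
  So the only cell in box 5 that can hold 2 is R6C2.
  So R6C2 = 2.
For R1C5:
  Row 1 already contains {2, 4, 5, 6}.
  Column 5 already contains {3, 4, 5, 6}.
  Its 2×3 block (box 2) already contains {4, 5, 6}.
  The only value from 1–6 not eliminated is 1, so R1C5 = 1.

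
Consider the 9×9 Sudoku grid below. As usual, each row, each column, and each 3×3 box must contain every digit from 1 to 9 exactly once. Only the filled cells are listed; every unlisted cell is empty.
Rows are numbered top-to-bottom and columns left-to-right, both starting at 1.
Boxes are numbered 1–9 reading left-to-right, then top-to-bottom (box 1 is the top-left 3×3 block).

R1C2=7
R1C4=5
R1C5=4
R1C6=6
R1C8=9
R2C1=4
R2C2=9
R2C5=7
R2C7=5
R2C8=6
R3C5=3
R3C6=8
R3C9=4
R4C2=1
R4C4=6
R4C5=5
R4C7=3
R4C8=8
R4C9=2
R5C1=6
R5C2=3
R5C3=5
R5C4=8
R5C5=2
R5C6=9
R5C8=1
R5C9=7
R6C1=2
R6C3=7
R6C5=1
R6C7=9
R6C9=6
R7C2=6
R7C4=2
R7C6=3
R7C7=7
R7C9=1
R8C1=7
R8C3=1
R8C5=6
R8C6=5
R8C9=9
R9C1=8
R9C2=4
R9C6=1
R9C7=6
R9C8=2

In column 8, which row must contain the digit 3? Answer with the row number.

8

Consider where 3 can go in column 8.
R3C8 is out (row 3 already has a 3).
R6C8 is out (box 6 already has a 3).
R7C8 is out (row 7 already has a 3).
So the only cell in column 8 that can hold 3 is R8C8.
That is row 8.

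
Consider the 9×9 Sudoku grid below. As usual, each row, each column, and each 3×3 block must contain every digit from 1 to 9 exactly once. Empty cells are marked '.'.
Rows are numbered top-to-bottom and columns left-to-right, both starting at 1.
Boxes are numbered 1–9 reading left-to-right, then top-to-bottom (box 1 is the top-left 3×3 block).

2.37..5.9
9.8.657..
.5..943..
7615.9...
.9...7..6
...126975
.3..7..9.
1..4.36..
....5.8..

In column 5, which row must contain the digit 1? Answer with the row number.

1

Consider where 1 can go in column 5.
R4C5 is out (row 4 already has a 1).
R5C5 is out (box 5 already has a 1).
R8C5 is out (row 8 already has a 1).
So the only cell in column 5 that can hold 1 is R1C5.
That is row 1.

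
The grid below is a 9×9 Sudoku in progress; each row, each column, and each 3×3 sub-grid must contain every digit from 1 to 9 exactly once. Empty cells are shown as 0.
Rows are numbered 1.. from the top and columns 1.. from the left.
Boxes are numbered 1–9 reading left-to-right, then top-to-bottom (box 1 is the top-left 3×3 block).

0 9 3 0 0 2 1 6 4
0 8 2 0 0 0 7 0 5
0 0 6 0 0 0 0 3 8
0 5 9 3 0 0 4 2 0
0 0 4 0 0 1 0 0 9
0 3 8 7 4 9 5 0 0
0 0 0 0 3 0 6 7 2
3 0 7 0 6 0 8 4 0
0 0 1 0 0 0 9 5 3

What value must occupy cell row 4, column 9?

Cell row 4, column 9 itself could take any of {1, 6, 7} by direct elimination.
Consider where 7 can go in box 6.
row 5, column 7 is out (column 7 already has a 7).
row 5, column 8 is out (column 8 already has a 7).
row 6, column 8 is out (row 6 already has a 7).
row 6, column 9 is out (row 6 already has a 7).
So the only cell in box 6 that can hold 7 is row 4, column 9.
Therefore row 4, column 9 = 7.

7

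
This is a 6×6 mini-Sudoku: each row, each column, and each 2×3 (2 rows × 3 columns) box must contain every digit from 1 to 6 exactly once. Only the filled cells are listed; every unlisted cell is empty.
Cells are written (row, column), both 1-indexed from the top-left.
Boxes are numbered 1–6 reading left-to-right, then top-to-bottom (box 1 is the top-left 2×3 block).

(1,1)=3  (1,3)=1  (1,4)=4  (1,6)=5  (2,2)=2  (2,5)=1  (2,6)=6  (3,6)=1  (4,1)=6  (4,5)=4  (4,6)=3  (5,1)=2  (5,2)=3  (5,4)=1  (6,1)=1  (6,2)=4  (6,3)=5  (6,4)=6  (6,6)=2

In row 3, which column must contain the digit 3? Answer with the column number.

Consider where 3 can go in row 3.
(3,1) is out (column 1 already has a 3).
(3,2) is out (column 2 already has a 3).
(3,4) is out (box 4 already has a 3).
(3,5) is out (box 4 already has a 3).
So the only cell in row 3 that can hold 3 is (3,3).
That is column 3.

3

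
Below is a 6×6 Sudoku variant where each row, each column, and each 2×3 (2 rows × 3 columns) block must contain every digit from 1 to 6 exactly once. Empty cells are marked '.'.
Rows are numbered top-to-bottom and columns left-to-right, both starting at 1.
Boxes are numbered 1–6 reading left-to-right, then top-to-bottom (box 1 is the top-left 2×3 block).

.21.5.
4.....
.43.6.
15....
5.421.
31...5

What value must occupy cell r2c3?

5

Cell r2c3 itself could take any of {5, 6} by direct elimination.
Consider where 5 can go in row 2.
r2c2 is out (column 2 already has a 5).
r2c4 is out (box 2 already has a 5).
r2c5 is out (column 5 already has a 5).
r2c6 is out (column 6 already has a 5).
So the only cell in row 2 that can hold 5 is r2c3.
Therefore r2c3 = 5.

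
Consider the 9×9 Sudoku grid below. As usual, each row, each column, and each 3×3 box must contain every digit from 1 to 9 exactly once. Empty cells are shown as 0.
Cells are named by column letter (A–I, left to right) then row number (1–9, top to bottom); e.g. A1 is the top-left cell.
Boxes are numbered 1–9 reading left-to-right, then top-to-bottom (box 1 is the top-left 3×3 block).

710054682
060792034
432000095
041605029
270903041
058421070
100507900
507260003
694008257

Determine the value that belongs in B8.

Row 8 already contains {2, 3, 5, 6, 7}.
Column B already contains {1, 3, 4, 5, 6, 7, 9}.
Its 3×3 block (box 7) already contains {1, 4, 5, 6, 7, 9}.
The only value from 1–9 not eliminated is 8, so B8 = 8.

8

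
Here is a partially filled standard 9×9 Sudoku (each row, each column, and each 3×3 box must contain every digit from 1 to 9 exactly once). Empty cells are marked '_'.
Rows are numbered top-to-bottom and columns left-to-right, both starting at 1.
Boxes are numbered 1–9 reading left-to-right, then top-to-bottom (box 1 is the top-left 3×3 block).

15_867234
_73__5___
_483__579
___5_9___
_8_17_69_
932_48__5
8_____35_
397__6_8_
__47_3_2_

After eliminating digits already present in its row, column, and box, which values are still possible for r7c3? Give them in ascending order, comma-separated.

Row 7 already contains {3, 5, 8}.
Column 3 already contains {2, 3, 4, 7, 8}.
Its 3×3 block (box 7) already contains {3, 4, 7, 8, 9}.
Removing those from 1–9 leaves {1, 6} as the candidates for r7c3.

1,6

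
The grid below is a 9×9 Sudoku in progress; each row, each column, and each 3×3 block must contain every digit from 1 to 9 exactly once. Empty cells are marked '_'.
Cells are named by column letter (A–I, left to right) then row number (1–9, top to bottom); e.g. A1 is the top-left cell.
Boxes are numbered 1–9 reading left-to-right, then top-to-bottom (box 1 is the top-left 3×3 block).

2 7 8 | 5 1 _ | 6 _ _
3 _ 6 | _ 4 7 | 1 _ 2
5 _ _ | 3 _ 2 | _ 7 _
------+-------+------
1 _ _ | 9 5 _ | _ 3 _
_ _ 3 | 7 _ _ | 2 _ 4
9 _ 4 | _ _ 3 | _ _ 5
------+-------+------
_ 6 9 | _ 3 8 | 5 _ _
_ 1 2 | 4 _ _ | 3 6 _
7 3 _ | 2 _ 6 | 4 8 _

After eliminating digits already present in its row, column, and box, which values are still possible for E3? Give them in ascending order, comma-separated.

Row 3 already contains {2, 3, 5, 7}.
Column E already contains {1, 3, 4, 5}.
Its 3×3 block (box 2) already contains {1, 2, 3, 4, 5, 7}.
Removing those from 1–9 leaves {6, 8, 9} as the candidates for E3.

6,8,9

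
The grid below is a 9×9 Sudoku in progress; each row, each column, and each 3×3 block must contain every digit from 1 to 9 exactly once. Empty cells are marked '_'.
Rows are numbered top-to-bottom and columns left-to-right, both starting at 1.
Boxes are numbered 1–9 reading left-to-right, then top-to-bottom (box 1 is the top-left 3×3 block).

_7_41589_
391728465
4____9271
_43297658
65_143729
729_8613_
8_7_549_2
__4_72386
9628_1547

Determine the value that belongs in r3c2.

Row 3 already contains {1, 2, 4, 7, 9}.
Column 2 already contains {2, 4, 5, 6, 7, 9}.
Its 3×3 block (box 1) already contains {1, 3, 4, 7, 9}.
The only value from 1–9 not eliminated is 8, so r3c2 = 8.

8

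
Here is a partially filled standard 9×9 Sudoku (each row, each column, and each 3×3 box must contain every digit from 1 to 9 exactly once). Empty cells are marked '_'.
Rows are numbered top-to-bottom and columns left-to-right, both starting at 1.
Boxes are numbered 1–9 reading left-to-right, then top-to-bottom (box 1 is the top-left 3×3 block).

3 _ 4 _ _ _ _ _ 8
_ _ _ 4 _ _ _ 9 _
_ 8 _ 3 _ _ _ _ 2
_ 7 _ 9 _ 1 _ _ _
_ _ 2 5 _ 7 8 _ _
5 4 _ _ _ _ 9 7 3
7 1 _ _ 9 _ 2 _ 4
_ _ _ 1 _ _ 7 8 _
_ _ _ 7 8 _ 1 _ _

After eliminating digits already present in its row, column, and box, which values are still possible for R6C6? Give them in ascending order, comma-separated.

Row 6 already contains {3, 4, 5, 7, 9}.
Column 6 already contains {1, 7}.
Its 3×3 block (box 5) already contains {1, 5, 7, 9}.
Removing those from 1–9 leaves {2, 6, 8} as the candidates for R6C6.

2,6,8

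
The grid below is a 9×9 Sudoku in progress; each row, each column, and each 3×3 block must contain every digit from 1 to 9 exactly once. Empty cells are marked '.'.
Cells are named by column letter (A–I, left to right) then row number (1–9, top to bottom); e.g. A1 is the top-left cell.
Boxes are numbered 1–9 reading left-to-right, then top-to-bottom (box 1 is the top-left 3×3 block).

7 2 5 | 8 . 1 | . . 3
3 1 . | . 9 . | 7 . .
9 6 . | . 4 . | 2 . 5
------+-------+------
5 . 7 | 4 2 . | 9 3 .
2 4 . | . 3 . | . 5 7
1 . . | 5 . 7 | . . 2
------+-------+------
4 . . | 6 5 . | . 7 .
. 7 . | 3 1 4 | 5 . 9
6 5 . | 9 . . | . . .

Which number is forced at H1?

9

Cell H1 itself could take any of {4, 6, 9} by direct elimination.
Consider where 9 can go in row 1.
E1 is out (column E already has a 9).
G1 is out (column G already has a 9).
So the only cell in row 1 that can hold 9 is H1.
Therefore H1 = 9.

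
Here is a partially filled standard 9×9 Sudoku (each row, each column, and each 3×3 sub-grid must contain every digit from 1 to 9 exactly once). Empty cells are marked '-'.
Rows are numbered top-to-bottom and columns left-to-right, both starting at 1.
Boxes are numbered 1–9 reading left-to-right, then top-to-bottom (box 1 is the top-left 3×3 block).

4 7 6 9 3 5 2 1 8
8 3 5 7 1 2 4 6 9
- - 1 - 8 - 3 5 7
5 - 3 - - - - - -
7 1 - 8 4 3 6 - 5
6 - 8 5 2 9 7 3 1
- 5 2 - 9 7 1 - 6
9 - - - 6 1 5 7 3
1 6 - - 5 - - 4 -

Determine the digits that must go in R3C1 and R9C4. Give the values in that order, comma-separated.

2,3

For R3C1:
  Row 3 already contains {1, 3, 5, 7, 8}.
  Column 1 already contains {1, 4, 5, 6, 7, 8, 9}.
  Its 3×3 block (box 1) already contains {1, 3, 4, 5, 6, 7, 8}.
  The only value from 1–9 not eliminated is 2, so R3C1 = 2.
For R9C4:
  Consider where 3 can go in row 9.
  R9C3 is out (column 3 already has a 3).
  R9C6 is out (column 6 already has a 3).
  R9C7 is out (column 7 already has a 3).
  R9C9 is out (column 9 already has a 3).
  So the only cell in row 9 that can hold 3 is R9C4.
  So R9C4 = 3.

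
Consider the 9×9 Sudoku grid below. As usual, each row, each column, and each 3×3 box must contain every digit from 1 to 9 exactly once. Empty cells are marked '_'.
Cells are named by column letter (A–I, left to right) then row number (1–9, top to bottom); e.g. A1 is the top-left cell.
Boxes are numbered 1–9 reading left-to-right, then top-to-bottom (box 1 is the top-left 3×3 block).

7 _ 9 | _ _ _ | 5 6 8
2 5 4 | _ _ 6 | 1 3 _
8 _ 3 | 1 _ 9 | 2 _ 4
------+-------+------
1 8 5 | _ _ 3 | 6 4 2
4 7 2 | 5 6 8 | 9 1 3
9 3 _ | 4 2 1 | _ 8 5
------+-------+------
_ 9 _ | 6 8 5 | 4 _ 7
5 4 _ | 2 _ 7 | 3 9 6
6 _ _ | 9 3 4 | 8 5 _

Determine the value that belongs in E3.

Cell E3 itself could take any of {5, 7} by direct elimination.
Consider where 5 can go in row 3.
B3 is out (column B already has a 5).
H3 is out (column H already has a 5).
So the only cell in row 3 that can hold 5 is E3.
Therefore E3 = 5.

5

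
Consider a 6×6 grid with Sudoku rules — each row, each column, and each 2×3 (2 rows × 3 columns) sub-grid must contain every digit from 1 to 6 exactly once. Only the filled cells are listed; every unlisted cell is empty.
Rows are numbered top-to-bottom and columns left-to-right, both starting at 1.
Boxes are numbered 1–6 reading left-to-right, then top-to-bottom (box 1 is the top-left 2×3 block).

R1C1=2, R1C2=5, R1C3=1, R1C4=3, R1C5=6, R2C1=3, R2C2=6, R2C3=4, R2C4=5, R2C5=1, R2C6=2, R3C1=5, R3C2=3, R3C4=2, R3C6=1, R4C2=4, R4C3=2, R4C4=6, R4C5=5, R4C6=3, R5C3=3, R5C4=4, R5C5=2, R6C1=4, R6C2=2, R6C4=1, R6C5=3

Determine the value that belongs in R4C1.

Row 4 already contains {2, 3, 4, 5, 6}.
Column 1 already contains {2, 3, 4, 5}.
Its 2×3 block (box 3) already contains {2, 3, 4, 5}.
The only value from 1–6 not eliminated is 1, so R4C1 = 1.

1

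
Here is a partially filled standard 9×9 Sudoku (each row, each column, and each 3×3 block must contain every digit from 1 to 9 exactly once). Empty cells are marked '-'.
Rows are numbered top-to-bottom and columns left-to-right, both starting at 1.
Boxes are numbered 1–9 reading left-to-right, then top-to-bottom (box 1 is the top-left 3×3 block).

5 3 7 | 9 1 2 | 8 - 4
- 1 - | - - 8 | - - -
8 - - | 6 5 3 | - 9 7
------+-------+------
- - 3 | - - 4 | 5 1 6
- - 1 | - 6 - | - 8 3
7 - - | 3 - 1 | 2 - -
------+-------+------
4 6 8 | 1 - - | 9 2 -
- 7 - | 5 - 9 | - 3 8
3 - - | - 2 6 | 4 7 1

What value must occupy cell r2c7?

Cell r2c7 itself could take any of {3, 6} by direct elimination.
Consider where 3 can go in row 2.
r2c1 is out (column 1 already has a 3). r2c3 is out (column 3 already has a 3). r2c4 is out (column 4 already has a 3). r2c5 is out (box 2 already has a 3). The remaining empty cells in row 2 are similarly blocked.
So the only cell in row 2 that can hold 3 is r2c7.
Therefore r2c7 = 3.

3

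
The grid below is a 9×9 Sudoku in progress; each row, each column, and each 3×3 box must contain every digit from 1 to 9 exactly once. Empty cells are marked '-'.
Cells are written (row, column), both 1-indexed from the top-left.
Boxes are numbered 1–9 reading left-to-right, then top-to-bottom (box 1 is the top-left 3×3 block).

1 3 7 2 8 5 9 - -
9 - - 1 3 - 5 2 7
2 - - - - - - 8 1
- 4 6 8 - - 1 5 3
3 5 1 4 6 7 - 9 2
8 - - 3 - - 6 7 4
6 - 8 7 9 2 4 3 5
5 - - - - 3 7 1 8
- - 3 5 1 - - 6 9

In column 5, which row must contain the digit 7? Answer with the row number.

3

Consider where 7 can go in column 5.
(4,5) is out (box 5 already has a 7).
(6,5) is out (row 6 already has a 7).
(8,5) is out (row 8 already has a 7).
So the only cell in column 5 that can hold 7 is (3,5).
That is row 3.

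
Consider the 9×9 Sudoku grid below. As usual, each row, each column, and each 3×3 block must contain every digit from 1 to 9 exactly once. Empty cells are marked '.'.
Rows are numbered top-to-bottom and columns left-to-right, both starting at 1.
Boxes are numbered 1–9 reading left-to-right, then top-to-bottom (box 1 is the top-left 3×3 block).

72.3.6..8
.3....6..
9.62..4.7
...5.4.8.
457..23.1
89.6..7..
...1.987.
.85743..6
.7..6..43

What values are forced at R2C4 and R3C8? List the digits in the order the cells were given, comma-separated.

For R2C4:
  Consider where 4 can go in box 2.
  R1C5 is out (column 5 already has a 4).
  R2C5 is out (column 5 already has a 4).
  R2C6 is out (column 6 already has a 4).
  R3C5 is out (row 3 already has a 4).
  R3C6 is out (row 3 already has a 4).
  So the only cell in box 2 that can hold 4 is R2C4.
  So R2C4 = 4.
For R3C8:
  Consider where 3 can go in column 8.
  R1C8 is out (row 1 already has a 3).
  R2C8 is out (row 2 already has a 3).
  R5C8 is out (row 5 already has a 3).
  R6C8 is out (box 6 already has a 3).
  R8C8 is out (row 8 already has a 3).
  So the only cell in column 8 that can hold 3 is R3C8.
  So R3C8 = 3.

4,3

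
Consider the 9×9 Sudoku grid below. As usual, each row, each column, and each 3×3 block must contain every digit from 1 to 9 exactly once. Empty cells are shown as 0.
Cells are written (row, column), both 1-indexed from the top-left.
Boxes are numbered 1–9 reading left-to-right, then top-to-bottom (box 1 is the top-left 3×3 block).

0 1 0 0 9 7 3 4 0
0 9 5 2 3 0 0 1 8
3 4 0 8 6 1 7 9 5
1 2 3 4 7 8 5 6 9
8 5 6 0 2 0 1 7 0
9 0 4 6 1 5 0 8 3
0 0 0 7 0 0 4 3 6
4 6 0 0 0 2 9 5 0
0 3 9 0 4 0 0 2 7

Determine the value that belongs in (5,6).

3

Cell (5,6) itself could take any of {3, 9} by direct elimination.
Consider where 3 can go in column 6.
(2,6) is out (row 2 already has a 3).
(7,6) is out (row 7 already has a 3).
(9,6) is out (row 9 already has a 3).
So the only cell in column 6 that can hold 3 is (5,6).
Therefore (5,6) = 3.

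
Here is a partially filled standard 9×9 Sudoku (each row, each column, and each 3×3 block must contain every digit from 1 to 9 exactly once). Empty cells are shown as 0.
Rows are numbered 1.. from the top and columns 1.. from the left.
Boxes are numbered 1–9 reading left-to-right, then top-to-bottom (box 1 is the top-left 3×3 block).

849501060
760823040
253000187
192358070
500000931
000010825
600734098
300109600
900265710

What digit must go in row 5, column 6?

2

Cell row 5, column 6 itself could take any of {2, 6, 7} by direct elimination.
Consider where 2 can go in row 5.
row 5, column 2 is out (box 4 already has a 2).
row 5, column 3 is out (column 3 already has a 2).
row 5, column 4 is out (column 4 already has a 2).
row 5, column 5 is out (column 5 already has a 2).
So the only cell in row 5 that can hold 2 is row 5, column 6.
Therefore row 5, column 6 = 2.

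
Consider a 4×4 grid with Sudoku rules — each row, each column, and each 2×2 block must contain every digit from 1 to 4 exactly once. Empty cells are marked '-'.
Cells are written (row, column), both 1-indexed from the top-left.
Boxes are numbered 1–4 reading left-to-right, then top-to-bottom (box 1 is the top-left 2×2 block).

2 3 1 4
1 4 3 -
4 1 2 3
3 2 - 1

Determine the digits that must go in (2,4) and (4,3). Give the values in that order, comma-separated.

For (2,4):
  Row 2 already contains {1, 3, 4}.
  Column 4 already contains {1, 3, 4}.
  Its 2×2 block (box 2) already contains {1, 3, 4}.
  The only value from 1–4 not eliminated is 2, so (2,4) = 2.
For (4,3):
  Row 4 already contains {1, 2, 3}.
  Column 3 already contains {1, 2, 3}.
  Its 2×2 block (box 4) already contains {1, 2, 3}.
  The only value from 1–4 not eliminated is 4, so (4,3) = 4.

2,4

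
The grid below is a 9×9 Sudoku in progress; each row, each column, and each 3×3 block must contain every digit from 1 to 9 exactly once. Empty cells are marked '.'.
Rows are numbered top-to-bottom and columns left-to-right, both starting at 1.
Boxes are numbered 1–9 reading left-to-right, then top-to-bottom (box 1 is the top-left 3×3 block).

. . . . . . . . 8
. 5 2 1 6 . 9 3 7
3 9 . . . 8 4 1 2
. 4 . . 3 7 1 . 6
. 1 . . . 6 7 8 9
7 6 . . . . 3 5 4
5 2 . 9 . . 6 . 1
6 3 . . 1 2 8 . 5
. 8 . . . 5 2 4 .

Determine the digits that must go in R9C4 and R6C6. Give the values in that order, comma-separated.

For R9C4:
  Consider where 6 can go in column 4.
  R1C4 is out (box 2 already has a 6). R3C4 is out (box 2 already has a 6). R4C4 is out (row 4 already has a 6). R5C4 is out (row 5 already has a 6). The remaining empty cells in column 4 are similarly blocked.
  So the only cell in column 4 that can hold 6 is R9C4.
  So R9C4 = 6.
For R6C6:
  Consider where 1 can go in column 6.
  R1C6 is out (box 2 already has a 1).
  R2C6 is out (row 2 already has a 1).
  R7C6 is out (row 7 already has a 1).
  So the only cell in column 6 that can hold 1 is R6C6.
  So R6C6 = 1.

6,1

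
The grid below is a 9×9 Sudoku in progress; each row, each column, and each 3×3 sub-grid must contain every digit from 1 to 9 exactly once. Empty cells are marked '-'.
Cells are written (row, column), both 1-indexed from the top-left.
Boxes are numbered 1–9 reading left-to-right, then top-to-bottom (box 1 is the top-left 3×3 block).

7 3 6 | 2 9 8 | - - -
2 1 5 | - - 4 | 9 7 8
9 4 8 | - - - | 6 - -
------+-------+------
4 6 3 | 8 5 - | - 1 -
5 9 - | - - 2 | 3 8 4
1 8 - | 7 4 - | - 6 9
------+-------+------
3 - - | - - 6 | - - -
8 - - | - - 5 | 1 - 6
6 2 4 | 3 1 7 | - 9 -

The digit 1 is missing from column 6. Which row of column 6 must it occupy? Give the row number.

Consider where 1 can go in column 6.
(4,6) is out (row 4 already has a 1).
(6,6) is out (row 6 already has a 1).
So the only cell in column 6 that can hold 1 is (3,6).
That is row 3.

3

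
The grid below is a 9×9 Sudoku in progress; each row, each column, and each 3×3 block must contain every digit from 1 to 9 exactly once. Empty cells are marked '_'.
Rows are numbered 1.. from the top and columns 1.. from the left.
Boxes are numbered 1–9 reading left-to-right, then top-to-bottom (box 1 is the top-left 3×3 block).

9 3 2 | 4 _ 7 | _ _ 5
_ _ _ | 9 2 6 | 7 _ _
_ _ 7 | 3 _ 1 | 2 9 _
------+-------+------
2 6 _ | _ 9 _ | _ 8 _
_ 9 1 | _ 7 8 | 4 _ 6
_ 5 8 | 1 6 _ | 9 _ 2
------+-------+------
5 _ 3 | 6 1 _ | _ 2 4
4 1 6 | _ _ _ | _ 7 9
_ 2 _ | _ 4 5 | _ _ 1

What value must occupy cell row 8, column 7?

5

Cell row 8, column 7 itself could take any of {3, 5, 8} by direct elimination.
Consider where 5 can go in row 8.
row 8, column 4 is out (box 8 already has a 5).
row 8, column 5 is out (box 8 already has a 5).
row 8, column 6 is out (column 6 already has a 5).
So the only cell in row 8 that can hold 5 is row 8, column 7.
Therefore row 8, column 7 = 5.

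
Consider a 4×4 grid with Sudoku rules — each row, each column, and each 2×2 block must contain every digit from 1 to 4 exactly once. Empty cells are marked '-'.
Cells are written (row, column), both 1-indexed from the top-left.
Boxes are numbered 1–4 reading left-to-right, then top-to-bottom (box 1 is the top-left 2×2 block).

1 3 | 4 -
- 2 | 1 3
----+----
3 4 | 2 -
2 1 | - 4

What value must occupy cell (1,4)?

Row 1 already contains {1, 3, 4}.
Column 4 already contains {3, 4}.
Its 2×2 block (box 2) already contains {1, 3, 4}.
The only value from 1–4 not eliminated is 2, so (1,4) = 2.

2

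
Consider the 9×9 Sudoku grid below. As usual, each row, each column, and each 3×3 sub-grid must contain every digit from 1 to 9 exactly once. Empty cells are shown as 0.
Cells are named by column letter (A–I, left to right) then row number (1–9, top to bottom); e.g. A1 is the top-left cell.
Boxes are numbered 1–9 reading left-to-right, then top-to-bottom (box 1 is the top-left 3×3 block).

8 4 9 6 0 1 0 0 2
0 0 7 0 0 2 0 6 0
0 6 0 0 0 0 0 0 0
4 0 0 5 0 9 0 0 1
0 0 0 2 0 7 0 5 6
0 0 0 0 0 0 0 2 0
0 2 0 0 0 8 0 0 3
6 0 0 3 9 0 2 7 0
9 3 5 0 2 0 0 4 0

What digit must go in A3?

2

Cell A3 itself could take any of {1, 2, 3, 5} by direct elimination.
Consider where 2 can go in column A.
A2 is out (row 2 already has a 2).
A5 is out (row 5 already has a 2).
A6 is out (row 6 already has a 2).
A7 is out (row 7 already has a 2).
So the only cell in column A that can hold 2 is A3.
Therefore A3 = 2.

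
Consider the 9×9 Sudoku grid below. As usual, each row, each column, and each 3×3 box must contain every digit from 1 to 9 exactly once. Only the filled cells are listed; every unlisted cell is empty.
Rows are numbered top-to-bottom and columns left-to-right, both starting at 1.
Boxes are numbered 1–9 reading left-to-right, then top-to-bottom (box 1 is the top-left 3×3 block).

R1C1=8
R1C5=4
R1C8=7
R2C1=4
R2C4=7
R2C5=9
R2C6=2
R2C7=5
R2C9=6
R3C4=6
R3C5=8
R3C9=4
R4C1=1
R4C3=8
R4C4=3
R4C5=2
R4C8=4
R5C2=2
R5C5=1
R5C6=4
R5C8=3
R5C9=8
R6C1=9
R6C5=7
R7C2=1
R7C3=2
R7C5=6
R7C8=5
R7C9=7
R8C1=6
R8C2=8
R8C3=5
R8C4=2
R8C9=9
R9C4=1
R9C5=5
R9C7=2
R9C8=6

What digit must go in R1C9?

Cell R1C9 itself could take any of {1, 2, 3} by direct elimination.
Consider where 2 can go in row 1.
R1C2 is out (column 2 already has a 2).
R1C3 is out (column 3 already has a 2).
R1C4 is out (column 4 already has a 2).
R1C6 is out (column 6 already has a 2).
R1C7 is out (column 7 already has a 2).
So the only cell in row 1 that can hold 2 is R1C9.
Therefore R1C9 = 2.

2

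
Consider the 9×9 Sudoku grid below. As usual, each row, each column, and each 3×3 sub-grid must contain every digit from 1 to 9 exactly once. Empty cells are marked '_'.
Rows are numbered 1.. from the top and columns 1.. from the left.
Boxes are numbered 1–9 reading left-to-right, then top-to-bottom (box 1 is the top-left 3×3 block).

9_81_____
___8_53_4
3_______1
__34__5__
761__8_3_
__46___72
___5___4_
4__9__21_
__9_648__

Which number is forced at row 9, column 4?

3

Cell row 9, column 4 itself could take any of {2, 3, 7} by direct elimination.
Consider where 3 can go in column 4.
row 3, column 4 is out (row 3 already has a 3).
row 5, column 4 is out (row 5 already has a 3).
So the only cell in column 4 that can hold 3 is row 9, column 4.
Therefore row 9, column 4 = 3.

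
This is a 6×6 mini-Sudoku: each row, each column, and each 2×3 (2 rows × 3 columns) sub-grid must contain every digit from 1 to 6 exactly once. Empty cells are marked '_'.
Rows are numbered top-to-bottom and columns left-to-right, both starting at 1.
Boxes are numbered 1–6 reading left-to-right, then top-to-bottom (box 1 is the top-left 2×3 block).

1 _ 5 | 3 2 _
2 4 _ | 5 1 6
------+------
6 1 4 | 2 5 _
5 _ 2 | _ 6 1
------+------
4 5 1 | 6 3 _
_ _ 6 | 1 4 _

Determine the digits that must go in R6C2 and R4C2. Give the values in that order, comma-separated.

2,3

For R6C2:
  Consider where 2 can go in box 5.
  R6C1 is out (column 1 already has a 2).
  So the only cell in box 5 that can hold 2 is R6C2.
  So R6C2 = 2.
For R4C2:
  Row 4 already contains {1, 2, 5, 6}.
  Column 2 already contains {1, 4, 5}.
  Its 2×3 block (box 3) already contains {1, 2, 4, 5, 6}.
  The only value from 1–6 not eliminated is 3, so R4C2 = 3.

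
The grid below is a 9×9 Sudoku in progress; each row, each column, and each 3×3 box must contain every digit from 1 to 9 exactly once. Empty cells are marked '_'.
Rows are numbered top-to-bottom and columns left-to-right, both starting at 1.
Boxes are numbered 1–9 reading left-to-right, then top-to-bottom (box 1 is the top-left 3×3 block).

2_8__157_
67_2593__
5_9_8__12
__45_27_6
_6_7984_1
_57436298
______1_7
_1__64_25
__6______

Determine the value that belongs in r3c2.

Cell r3c2 itself could take any of {3, 4} by direct elimination.
Consider where 4 can go in row 3.
r3c4 is out (column 4 already has a 4).
r3c6 is out (column 6 already has a 4).
r3c7 is out (column 7 already has a 4).
So the only cell in row 3 that can hold 4 is r3c2.
Therefore r3c2 = 4.

4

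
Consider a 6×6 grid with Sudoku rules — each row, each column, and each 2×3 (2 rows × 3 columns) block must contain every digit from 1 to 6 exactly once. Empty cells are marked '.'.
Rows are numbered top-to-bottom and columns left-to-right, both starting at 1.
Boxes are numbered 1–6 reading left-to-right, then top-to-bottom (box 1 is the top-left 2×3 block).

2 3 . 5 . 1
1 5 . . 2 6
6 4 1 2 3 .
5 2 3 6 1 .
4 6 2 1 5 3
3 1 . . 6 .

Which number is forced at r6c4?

4

Row 6 already contains {1, 3, 6}.
Column 4 already contains {1, 2, 5, 6}.
Its 2×3 block (box 6) already contains {1, 3, 5, 6}.
The only value from 1–6 not eliminated is 4, so r6c4 = 4.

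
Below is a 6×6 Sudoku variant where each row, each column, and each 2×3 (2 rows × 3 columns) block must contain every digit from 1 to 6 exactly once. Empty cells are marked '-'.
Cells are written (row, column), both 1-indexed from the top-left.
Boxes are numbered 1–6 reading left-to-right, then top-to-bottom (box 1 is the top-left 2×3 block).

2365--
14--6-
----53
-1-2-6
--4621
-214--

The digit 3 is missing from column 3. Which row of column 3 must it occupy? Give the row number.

Consider where 3 can go in column 3.
(2,3) is out (box 1 already has a 3).
(3,3) is out (row 3 already has a 3).
So the only cell in column 3 that can hold 3 is (4,3).
That is row 4.

4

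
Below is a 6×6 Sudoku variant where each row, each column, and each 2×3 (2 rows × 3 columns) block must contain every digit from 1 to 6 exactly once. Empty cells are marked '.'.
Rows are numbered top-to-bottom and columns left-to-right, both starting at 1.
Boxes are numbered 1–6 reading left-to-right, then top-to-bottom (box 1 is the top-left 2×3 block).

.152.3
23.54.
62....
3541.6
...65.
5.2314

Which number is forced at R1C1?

4

Row 1 already contains {1, 2, 3, 5}.
Column 1 already contains {2, 3, 5, 6}.
Its 2×3 block (box 1) already contains {1, 2, 3, 5}.
The only value from 1–6 not eliminated is 4, so R1C1 = 4.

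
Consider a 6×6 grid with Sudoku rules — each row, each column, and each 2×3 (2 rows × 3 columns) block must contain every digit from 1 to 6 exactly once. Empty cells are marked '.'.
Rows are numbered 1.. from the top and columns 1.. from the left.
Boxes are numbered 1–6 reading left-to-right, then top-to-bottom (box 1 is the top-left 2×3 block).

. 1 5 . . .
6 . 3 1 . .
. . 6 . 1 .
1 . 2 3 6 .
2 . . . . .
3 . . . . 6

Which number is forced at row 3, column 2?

3

Cell row 3, column 2 itself could take any of {3, 4, 5} by direct elimination.
Consider where 3 can go in box 3.
row 3, column 1 is out (column 1 already has a 3).
row 4, column 2 is out (row 4 already has a 3).
So the only cell in box 3 that can hold 3 is row 3, column 2.
Therefore row 3, column 2 = 3.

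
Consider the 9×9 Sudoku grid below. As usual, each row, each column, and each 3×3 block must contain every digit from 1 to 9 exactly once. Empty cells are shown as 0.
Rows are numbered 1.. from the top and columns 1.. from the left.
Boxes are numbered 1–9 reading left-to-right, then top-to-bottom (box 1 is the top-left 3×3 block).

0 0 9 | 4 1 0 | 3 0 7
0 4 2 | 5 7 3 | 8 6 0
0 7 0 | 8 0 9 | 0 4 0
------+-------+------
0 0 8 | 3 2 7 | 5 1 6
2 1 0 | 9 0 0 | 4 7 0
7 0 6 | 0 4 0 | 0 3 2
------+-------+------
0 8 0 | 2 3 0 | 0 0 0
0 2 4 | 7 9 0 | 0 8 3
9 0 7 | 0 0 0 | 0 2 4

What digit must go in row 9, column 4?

Cell row 9, column 4 itself could take any of {1, 6} by direct elimination.
Consider where 6 can go in column 4.
row 6, column 4 is out (row 6 already has a 6).
So the only cell in column 4 that can hold 6 is row 9, column 4.
Therefore row 9, column 4 = 6.

6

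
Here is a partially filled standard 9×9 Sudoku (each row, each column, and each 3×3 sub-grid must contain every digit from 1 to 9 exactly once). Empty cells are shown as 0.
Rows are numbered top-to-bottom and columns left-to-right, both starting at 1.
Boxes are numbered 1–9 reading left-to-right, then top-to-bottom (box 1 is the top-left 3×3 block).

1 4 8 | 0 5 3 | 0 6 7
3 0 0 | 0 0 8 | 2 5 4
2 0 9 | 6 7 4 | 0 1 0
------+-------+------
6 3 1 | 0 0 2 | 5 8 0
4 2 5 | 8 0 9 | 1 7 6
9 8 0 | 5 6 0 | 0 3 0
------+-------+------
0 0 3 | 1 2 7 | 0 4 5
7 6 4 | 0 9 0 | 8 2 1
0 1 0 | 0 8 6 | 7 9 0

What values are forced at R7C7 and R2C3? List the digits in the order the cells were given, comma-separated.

6,6

For R7C7:
  Row 7 already contains {1, 2, 3, 4, 5, 7}.
  Column 7 already contains {1, 2, 5, 7, 8}.
  Its 3×3 block (box 9) already contains {1, 2, 4, 5, 7, 8, 9}.
  The only value from 1–9 not eliminated is 6, so R7C7 = 6.
For R2C3:
  Consider where 6 can go in row 2.
  R2C2 is out (column 2 already has a 6).
  R2C4 is out (column 4 already has a 6).
  R2C5 is out (column 5 already has a 6).
  So the only cell in row 2 that can hold 6 is R2C3.
  So R2C3 = 6.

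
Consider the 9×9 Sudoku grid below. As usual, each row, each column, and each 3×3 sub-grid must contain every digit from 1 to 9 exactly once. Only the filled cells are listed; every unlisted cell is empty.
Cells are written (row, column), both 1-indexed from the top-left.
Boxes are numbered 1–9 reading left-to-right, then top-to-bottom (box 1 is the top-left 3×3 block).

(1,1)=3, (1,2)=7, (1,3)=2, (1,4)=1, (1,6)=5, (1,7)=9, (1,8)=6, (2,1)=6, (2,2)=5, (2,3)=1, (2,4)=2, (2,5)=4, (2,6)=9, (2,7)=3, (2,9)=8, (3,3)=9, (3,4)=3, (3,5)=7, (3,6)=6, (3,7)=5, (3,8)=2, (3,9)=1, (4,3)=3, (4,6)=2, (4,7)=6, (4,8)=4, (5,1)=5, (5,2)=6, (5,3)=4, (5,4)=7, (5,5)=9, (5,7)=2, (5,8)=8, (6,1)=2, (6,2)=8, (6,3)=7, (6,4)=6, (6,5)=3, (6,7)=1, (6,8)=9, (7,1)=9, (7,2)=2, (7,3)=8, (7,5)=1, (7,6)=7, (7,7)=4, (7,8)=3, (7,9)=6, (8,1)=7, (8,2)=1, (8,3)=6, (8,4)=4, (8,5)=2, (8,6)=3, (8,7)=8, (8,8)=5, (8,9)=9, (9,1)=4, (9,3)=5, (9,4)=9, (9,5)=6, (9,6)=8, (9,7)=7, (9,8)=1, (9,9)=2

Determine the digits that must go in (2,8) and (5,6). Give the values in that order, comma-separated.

For (2,8):
  Row 2 already contains {1, 2, 3, 4, 5, 6, 8, 9}.
  Column 8 already contains {1, 2, 3, 4, 5, 6, 8, 9}.
  Its 3×3 block (box 3) already contains {1, 2, 3, 5, 6, 8, 9}.
  The only value from 1–9 not eliminated is 7, so (2,8) = 7.
For (5,6):
  Row 5 already contains {2, 4, 5, 6, 7, 8, 9}.
  Column 6 already contains {2, 3, 5, 6, 7, 8, 9}.
  Its 3×3 block (box 5) already contains {2, 3, 6, 7, 9}.
  The only value from 1–9 not eliminated is 1, so (5,6) = 1.

7,1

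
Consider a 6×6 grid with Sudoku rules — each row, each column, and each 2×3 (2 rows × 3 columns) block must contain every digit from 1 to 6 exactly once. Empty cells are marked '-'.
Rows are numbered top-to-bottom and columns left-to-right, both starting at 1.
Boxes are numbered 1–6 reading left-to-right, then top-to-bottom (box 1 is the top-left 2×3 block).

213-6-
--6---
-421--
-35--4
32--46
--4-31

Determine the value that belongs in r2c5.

Cell r2c5 itself could take any of {1, 2, 5} by direct elimination.
Consider where 1 can go in row 2.
r2c1 is out (box 1 already has a 1).
r2c2 is out (column 2 already has a 1).
r2c4 is out (column 4 already has a 1).
r2c6 is out (column 6 already has a 1).
So the only cell in row 2 that can hold 1 is r2c5.
Therefore r2c5 = 1.

1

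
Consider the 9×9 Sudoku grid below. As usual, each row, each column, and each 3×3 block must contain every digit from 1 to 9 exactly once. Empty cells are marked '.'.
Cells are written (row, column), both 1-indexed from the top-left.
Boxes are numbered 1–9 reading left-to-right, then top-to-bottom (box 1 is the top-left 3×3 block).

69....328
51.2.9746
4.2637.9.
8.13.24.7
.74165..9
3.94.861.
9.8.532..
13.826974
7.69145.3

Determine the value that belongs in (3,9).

5

Cell (3,9) itself could take any of {1, 5} by direct elimination.
Consider where 5 can go in box 3.
(3,7) is out (column 7 already has a 5).
So the only cell in box 3 that can hold 5 is (3,9).
Therefore (3,9) = 5.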